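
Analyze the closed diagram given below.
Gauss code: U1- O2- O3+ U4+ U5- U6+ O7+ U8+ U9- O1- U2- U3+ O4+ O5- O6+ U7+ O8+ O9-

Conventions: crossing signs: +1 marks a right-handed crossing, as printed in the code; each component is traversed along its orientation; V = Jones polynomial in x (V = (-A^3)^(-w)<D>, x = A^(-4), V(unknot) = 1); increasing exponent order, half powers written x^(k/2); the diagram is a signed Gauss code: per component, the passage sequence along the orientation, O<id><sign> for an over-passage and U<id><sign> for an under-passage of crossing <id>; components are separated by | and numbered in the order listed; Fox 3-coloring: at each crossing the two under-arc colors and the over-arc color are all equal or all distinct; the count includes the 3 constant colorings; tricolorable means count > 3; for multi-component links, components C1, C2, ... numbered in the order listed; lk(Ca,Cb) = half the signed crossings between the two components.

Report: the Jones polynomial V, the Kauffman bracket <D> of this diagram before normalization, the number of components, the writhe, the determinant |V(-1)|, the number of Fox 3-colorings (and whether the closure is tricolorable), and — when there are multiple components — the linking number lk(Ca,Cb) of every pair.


V = 1
<D> = -A^3 (w = +1)
1 component over 9 crossings, w = +1
3 Fox colorings among 3^9, |V(-1)| = 1: not tricolorable
why: w = +1 (over 9 crossings) is diagram-only; (-A^3)^(-1) removes it from V


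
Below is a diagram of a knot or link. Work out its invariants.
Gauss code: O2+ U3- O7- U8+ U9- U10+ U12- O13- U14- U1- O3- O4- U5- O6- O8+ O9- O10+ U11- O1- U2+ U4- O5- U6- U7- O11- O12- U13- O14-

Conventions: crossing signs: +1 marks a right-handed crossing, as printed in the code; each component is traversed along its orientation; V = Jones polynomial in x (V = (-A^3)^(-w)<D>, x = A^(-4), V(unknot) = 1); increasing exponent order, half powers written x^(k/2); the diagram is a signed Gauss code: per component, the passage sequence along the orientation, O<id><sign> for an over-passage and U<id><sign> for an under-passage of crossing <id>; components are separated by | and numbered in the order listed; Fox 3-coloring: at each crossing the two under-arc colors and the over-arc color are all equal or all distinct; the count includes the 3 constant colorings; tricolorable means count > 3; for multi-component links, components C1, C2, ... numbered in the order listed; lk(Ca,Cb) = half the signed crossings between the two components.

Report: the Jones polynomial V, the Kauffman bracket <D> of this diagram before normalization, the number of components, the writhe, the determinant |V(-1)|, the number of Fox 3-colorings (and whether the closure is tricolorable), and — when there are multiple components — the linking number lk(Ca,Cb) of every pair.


V(x) = x^-12 - 2x^-11 + 3x^-10 - 4x^-9 + 3x^-8 - 4x^-7 + 3x^-6 - x^-5 + x^-4 + x^-3
bracket: A^-12 + A^-8 - A^-4 + 3 - 4A^4 + 3A^8 - 4A^12 + 3A^16 - 2A^20 + A^24, w = -8
1 component, writhe -8, over 14 crossings
det 21, colorings 9 of 3^14 — tricolorable
observation: the span of V is 9, forcing >= 9 crossings in any diagram


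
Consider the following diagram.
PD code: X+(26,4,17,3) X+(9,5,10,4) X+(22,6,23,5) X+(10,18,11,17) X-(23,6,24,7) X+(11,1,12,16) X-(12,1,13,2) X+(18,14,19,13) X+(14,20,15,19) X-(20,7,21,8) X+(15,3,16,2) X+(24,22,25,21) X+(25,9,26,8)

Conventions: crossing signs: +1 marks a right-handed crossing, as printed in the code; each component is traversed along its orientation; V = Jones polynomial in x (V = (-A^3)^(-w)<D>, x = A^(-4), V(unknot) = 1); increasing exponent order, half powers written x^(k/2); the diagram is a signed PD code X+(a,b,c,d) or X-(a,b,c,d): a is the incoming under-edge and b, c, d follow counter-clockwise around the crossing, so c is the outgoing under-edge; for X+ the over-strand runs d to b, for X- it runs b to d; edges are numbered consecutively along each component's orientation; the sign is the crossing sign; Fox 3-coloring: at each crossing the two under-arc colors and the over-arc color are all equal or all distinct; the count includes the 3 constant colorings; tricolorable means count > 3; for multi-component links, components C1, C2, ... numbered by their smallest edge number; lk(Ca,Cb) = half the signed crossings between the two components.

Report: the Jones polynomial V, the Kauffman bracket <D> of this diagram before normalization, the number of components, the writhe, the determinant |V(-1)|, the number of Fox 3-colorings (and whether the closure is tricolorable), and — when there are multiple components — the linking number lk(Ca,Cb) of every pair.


V(x) = -x^(3/2) - x^(7/2) + x^(9/2) - x^(11/2)
bracket: A^-1 - A^3 + A^7 + A^15, w = +7
2 components, writhe +7, over 13 crossings
lk(C1,C2) = +2
det 4, colorings 3 of 3^13 — not tricolorable
observation: span 4 respects span(V) <= c + mu - 1 = 14 for this 2-component diagram


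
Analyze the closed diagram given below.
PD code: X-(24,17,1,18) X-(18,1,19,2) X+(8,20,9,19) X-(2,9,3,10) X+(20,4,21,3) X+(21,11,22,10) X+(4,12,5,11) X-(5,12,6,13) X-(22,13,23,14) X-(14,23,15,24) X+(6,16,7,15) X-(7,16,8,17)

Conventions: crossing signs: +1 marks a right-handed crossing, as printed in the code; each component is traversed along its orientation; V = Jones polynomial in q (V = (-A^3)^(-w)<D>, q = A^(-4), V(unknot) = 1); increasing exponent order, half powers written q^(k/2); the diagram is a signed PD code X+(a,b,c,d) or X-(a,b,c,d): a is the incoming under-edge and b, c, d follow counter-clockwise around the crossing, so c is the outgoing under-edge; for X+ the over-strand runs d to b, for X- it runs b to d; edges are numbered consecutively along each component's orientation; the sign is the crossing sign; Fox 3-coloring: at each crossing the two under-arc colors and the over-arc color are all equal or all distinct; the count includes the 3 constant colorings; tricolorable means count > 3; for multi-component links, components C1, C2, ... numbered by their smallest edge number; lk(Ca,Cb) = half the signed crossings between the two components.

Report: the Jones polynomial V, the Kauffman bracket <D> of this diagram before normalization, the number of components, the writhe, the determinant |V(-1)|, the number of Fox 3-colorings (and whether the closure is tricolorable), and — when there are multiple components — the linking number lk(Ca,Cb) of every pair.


V = q^-5 - 2q^-4 + 2q^-3 - 2q^-2 + 2q^-1 - 1 + q
<D> = A^-10 - A^-6 + 2A^-2 - 2A^2 + 2A^6 - 2A^10 + A^14 (w = -2)
1 component over 12 crossings, w = -2
3 Fox colorings among 3^12, |V(-1)| = 11: not tricolorable
why: V spans 6 powers of q: at least 6 crossings in any diagram


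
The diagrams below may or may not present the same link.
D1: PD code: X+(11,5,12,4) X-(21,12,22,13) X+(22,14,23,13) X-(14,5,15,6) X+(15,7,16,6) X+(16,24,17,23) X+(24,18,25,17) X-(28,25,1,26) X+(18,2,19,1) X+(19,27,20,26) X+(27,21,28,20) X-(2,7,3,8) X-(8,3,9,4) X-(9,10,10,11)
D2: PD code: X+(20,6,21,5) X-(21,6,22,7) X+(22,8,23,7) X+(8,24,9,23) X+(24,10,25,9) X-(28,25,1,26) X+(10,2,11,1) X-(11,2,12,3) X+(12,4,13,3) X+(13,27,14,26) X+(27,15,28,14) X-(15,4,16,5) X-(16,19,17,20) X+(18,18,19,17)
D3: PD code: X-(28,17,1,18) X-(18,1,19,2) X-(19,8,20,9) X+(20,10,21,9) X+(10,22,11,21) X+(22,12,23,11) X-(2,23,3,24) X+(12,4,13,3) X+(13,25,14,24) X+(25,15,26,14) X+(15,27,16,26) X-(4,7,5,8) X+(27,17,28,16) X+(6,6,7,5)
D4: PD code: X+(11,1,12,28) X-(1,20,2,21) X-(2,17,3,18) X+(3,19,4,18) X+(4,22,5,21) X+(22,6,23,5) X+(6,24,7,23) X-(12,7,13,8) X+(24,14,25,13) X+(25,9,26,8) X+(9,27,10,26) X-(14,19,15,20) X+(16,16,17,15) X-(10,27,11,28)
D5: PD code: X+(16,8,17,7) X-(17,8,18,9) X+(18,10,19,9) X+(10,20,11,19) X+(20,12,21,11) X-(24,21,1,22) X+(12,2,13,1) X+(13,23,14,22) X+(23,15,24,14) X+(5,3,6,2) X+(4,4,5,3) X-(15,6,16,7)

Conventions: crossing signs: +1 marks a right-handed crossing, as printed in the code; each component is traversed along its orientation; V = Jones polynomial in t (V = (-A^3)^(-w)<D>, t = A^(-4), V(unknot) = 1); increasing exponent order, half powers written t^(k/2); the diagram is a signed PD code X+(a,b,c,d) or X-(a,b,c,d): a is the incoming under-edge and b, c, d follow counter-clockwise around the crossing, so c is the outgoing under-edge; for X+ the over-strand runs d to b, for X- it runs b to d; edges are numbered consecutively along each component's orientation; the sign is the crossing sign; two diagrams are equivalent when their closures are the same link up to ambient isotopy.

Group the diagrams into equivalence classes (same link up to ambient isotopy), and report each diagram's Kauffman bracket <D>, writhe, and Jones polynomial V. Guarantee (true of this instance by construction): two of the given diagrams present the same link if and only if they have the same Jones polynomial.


classes: {D1, D2, D3, D4, D5}
V(D1) = t - t^2 + 2t^3 - t^4 + t^5 - t^6  [14 crossings, <D> = -A^-18 + A^-14 - A^-10 + 2A^-6 - A^-2 + A^2, w = +2]
D2 (bracket -A^-12 + A^-8 - A^-4 + 2 - A^4 + A^8; 14 crossings at w = +4): V = t - t^2 + 2t^3 - t^4 + t^5 - t^6
V(D3) = t - t^2 + 2t^3 - t^4 + t^5 - t^6  [14 crossings, <D> = -A^-12 + A^-8 - A^-4 + 2 - A^4 + A^8, w = +4]
V(D4) = t - t^2 + 2t^3 - t^4 + t^5 - t^6  (w +4, c 14, <D> = -A^-12 + A^-8 - A^-4 + 2 - A^4 + A^8)
V(D5) = t - t^2 + 2t^3 - t^4 + t^5 - t^6  [12 crossings, <D> = -A^-6 + A^-2 - A^2 + 2A^6 - A^10 + A^14, w = +6]
insight: all 5 diagrams share one V(t), hence one class


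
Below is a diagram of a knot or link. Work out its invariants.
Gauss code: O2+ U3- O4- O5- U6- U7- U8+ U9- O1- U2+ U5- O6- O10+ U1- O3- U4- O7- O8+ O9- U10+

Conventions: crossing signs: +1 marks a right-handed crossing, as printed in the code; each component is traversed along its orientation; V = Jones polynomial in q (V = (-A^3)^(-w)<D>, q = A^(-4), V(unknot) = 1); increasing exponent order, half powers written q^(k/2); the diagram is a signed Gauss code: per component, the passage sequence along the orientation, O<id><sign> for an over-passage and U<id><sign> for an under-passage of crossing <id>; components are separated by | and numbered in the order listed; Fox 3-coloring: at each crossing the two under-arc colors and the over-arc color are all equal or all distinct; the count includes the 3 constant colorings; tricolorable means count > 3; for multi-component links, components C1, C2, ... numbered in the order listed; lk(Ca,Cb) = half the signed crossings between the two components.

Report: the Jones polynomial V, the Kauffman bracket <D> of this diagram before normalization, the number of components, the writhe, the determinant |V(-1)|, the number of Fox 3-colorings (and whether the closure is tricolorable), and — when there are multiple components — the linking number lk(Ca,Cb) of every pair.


Jones polynomial: V(q) = q^-7 - 2q^-6 + 2q^-5 - 3q^-4 + 3q^-3 - 2q^-2 + 2q^-1
<D> = 2A^-8 - 2A^-4 + 3 - 3A^4 + 2A^8 - 2A^12 + A^16; writhe -4
components 1, writhe -4 (10 crossings)
3-colorings: 9 of 3^10, det 15 — tricolorable
note: |V(-1)| = 15: so tricolorable, since 3 divides 15


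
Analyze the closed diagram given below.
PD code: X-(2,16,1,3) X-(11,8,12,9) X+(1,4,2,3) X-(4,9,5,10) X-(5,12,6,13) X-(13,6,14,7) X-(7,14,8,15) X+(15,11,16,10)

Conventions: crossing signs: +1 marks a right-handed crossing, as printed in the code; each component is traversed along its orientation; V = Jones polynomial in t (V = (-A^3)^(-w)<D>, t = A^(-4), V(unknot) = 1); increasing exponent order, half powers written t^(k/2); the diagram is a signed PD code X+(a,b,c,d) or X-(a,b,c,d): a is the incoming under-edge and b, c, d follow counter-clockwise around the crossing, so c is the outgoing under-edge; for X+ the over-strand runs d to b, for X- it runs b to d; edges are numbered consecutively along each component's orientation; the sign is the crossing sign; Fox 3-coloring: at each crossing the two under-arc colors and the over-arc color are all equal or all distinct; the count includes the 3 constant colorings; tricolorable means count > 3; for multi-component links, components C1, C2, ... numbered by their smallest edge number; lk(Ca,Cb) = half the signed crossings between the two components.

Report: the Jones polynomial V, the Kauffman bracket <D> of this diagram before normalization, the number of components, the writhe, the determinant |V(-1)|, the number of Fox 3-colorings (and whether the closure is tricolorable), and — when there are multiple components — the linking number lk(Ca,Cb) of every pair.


Jones polynomial: V(t) = t^(-9/2) - t^(-5/2) - t^(-3/2) - t^(-1/2)
<D> = -A^-10 - A^-6 - A^-2 + A^6; writhe -4
components 2, writhe -4 (8 crossings)
linking number lk(C1,C2) = 0
3-colorings: 27 of 3^8, det 0 — tricolorable
note: every pair of the 2 components has lk = 0


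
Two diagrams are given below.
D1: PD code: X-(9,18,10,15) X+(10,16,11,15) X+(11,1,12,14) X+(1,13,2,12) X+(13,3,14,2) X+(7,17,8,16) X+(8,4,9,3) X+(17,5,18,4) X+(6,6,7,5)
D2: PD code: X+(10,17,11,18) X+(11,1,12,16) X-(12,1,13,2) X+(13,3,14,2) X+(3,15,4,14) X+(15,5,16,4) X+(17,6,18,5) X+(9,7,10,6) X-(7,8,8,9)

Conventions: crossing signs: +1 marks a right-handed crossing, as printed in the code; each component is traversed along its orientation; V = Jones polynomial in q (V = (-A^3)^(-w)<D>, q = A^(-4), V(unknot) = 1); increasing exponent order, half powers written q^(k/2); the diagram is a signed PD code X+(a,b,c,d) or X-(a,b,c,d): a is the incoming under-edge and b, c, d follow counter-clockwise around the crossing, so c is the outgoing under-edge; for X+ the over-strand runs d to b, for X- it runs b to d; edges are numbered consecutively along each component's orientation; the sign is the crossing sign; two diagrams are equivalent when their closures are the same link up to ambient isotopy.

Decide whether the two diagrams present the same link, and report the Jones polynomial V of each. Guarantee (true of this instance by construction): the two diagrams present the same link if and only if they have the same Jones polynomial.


same link: yes
V(D1) = -q^(3/2) - 2q^(7/2) + q^(9/2) - q^(11/2) + q^(13/2)  [9 crossings, <D> = -A^-5 + A^-1 - A^3 + 2A^7 + A^15, w = +7]
V(D2) = -q^(3/2) - 2q^(7/2) + q^(9/2) - q^(11/2) + q^(13/2)  [9 crossings, <D> = -A^-11 + A^-7 - A^-3 + 2A + A^9, w = +5]
insight: one V(q) for all 2 diagrams — one class (guaranteed)


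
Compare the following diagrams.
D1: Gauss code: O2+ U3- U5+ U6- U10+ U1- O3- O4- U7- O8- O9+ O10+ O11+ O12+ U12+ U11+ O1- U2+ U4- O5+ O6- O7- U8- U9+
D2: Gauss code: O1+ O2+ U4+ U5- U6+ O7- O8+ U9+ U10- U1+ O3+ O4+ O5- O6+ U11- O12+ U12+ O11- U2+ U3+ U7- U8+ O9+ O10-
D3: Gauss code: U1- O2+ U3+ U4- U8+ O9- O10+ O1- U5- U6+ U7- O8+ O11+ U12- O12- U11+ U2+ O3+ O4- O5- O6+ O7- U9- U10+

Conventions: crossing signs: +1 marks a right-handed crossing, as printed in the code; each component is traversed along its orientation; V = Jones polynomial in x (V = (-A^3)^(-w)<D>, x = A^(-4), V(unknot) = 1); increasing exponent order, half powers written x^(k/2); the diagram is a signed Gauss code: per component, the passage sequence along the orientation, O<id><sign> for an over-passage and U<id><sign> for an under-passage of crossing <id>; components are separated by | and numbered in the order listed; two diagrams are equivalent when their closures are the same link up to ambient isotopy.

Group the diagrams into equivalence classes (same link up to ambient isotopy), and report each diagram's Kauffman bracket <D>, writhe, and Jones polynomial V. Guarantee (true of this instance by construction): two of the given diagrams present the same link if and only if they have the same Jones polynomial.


classes: {D1} | {D2} | {D3}
V(D1) = 1  [12 crossings, <D> = 1, w = 0]
D2 (bracket -A^-4 + 1 + A^8; 12 crossings at w = +4): V = x + x^3 - x^4
D3 (bracket A^-8 - A^-4 + 1 - A^4 + A^8; 12 crossings at w = 0): V = x^-2 - x^-1 + 1 - x + x^2
note: 3 values of V(x) split the 3 diagrams


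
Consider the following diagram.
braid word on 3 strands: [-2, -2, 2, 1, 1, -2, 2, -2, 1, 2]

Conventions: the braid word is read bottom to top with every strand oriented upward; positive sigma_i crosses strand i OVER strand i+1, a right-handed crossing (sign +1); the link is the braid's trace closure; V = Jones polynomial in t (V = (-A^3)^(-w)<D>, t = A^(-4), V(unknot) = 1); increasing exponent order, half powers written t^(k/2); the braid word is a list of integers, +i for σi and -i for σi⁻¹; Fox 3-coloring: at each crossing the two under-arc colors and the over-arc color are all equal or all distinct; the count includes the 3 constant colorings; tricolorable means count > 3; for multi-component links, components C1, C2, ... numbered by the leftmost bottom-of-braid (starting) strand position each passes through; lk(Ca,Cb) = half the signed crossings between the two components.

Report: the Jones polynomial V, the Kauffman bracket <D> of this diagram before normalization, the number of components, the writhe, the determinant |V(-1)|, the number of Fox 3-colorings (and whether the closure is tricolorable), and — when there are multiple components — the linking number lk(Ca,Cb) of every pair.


V(t) = t + t^3 - t^4
bracket: -A^-10 + A^-6 + A^2, w = +2
1 component, writhe +2, over 10 crossings
det 3, colorings 9 of 3^10 — tricolorable
observation: free reduction leaves σ2⁻¹ σ1 σ1 σ2⁻¹ σ1 σ2 of the original 10 letters


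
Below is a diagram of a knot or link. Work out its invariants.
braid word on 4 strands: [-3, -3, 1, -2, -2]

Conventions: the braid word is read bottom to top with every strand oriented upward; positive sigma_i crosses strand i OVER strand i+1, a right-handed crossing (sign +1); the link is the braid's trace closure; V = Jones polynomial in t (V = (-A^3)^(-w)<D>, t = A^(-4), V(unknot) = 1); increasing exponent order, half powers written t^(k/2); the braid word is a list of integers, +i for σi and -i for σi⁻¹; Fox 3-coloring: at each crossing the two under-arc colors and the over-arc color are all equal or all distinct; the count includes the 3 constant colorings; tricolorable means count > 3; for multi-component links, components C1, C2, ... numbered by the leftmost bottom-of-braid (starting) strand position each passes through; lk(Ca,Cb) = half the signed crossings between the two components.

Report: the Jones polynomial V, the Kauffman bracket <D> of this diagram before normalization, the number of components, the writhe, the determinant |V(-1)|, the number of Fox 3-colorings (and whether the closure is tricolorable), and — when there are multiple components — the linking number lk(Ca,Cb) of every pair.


V = t^-5 + 2t^-3 + t^-1
<D> = -A^-5 - 2A^3 - A^11 (w = -3)
3 components over 5 crossings, w = -3
lk(C1,C2): -1
lk(C1,C3) = 0
linking number lk(C2,C3) = -1
3 Fox colorings among 3^5, |V(-1)| = 4: not tricolorable
why: w = -3 shifts under R1 moves; the (-A^3)^(3) factor cancels that in V


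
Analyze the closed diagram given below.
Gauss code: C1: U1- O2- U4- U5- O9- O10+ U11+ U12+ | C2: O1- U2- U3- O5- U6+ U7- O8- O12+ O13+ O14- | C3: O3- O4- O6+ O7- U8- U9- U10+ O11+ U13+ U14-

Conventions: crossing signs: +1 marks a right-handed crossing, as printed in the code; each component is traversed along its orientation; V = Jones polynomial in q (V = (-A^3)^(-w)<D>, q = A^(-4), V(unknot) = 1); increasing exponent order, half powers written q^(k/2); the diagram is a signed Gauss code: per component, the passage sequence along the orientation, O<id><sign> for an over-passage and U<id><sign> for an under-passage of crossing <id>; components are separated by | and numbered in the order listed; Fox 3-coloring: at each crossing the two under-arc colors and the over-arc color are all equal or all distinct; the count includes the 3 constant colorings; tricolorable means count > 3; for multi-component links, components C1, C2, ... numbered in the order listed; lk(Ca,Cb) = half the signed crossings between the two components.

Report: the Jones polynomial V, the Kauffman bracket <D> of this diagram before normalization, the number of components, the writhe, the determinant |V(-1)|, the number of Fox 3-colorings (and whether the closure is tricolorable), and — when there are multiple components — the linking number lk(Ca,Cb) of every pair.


Jones polynomial: V(q) = q^-5 + 2q^-3 + q^-1
<D> = A^-8 + 2 + A^8; writhe -4
components 3, writhe -4 (14 crossings)
linking number lk(C1,C2) = -1
lk(C1,C3): 0
lk(C2,C3) = -1
3-colorings: 3 of 3^14, det 4 — not tricolorable
note: det 4 = |V(-1)|; not divisible by 3, so not tricolorable


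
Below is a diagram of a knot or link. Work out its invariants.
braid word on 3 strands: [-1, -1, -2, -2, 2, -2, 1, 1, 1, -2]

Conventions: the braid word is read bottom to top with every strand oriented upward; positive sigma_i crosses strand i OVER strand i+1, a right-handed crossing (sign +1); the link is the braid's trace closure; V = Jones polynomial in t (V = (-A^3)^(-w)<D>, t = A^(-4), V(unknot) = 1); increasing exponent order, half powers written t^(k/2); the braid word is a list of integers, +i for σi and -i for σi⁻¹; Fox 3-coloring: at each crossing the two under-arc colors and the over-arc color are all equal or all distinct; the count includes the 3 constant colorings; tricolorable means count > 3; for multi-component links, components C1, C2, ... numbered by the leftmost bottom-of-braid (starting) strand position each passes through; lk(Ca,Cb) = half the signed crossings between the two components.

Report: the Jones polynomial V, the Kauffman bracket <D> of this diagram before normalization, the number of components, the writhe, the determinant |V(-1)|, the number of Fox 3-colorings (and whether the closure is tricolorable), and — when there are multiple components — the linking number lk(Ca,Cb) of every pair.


V = -t^-5 + t^-4 - t^-3 + 2t^-2 - t^-1 + 2 - t
<D> = -A^-10 + 2A^-6 - A^-2 + 2A^2 - A^6 + A^10 - A^14 (w = -2)
1 component over 10 crossings, w = -2
9 Fox colorings among 3^10, |V(-1)| = 9: tricolorable
why: w = -2 (over 10 crossings) is diagram-only; (-A^3)^(2) removes it from V


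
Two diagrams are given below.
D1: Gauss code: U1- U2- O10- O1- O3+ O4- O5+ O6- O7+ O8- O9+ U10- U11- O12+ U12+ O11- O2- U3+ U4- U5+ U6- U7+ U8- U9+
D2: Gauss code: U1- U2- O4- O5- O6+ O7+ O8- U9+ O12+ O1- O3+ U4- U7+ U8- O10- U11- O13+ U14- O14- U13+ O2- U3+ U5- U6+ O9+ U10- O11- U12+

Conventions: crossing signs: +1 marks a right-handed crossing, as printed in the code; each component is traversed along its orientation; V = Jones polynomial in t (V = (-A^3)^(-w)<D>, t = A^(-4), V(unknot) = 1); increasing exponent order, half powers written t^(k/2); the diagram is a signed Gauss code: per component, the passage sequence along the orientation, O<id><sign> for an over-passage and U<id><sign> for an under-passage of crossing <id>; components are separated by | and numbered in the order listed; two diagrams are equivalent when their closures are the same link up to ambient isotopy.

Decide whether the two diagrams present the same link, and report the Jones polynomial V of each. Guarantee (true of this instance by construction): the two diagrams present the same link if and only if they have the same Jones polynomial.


same link: no
V(D1) = 1  [12 crossings, <D> = A^-6, w = -2]
D2 (bracket A^-10 - A^-6 + 2A^-2 - 2A^2 + 2A^6 - 2A^10 + A^14; 14 crossings at w = -2): V = t^-5 - 2t^-4 + 2t^-3 - 2t^-2 + 2t^-1 - 1 + t
note: V(t) takes 2 values over 2 diagrams, fixing the grouping


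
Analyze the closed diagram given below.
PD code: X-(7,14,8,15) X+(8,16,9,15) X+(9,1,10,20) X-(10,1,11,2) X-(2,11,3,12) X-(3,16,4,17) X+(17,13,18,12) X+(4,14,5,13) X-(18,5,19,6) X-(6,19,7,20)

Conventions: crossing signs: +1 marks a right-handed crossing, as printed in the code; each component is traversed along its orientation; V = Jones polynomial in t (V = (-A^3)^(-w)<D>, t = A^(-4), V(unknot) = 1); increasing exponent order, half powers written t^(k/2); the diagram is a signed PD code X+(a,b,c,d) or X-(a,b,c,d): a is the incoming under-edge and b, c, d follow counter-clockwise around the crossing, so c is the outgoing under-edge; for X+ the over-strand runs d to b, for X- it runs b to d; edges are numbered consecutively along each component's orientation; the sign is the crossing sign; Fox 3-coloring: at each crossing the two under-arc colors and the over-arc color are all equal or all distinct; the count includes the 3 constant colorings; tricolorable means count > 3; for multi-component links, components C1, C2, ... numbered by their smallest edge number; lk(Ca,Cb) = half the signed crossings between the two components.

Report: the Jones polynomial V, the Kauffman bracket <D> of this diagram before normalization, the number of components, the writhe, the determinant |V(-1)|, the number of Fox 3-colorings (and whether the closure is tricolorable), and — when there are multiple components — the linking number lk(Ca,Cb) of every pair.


V(t) = -t^-4 + t^-3 + t^-1
bracket: A^-2 + A^6 - A^10, w = -2
1 component, writhe -2, over 10 crossings
det 3, colorings 9 of 3^10 — tricolorable
observation: w = -2 shifts under R1 moves; the (-A^3)^(2) factor cancels that in V


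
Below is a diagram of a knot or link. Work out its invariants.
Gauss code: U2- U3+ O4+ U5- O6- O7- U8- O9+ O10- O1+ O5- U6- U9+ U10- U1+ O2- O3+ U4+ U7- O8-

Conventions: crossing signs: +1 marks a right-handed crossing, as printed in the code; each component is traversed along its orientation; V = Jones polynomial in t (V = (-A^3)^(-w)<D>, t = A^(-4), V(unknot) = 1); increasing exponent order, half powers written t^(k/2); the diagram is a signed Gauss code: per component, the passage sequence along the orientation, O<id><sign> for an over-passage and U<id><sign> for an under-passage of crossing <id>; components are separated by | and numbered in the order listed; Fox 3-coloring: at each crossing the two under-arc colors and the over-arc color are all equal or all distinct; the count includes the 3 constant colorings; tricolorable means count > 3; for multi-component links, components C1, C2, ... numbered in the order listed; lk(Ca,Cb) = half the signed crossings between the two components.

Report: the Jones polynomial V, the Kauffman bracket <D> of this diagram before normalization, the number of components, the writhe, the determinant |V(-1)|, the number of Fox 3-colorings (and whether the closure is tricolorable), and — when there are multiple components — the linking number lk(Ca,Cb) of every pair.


Jones polynomial: V(t) = -t^-4 + t^-3 + t^-1
<D> = A^-2 + A^6 - A^10; writhe -2
components 1, writhe -2 (10 crossings)
3-colorings: 9 of 3^10, det 3 — tricolorable
note: the span of V is 3, forcing >= 3 crossings in any diagram


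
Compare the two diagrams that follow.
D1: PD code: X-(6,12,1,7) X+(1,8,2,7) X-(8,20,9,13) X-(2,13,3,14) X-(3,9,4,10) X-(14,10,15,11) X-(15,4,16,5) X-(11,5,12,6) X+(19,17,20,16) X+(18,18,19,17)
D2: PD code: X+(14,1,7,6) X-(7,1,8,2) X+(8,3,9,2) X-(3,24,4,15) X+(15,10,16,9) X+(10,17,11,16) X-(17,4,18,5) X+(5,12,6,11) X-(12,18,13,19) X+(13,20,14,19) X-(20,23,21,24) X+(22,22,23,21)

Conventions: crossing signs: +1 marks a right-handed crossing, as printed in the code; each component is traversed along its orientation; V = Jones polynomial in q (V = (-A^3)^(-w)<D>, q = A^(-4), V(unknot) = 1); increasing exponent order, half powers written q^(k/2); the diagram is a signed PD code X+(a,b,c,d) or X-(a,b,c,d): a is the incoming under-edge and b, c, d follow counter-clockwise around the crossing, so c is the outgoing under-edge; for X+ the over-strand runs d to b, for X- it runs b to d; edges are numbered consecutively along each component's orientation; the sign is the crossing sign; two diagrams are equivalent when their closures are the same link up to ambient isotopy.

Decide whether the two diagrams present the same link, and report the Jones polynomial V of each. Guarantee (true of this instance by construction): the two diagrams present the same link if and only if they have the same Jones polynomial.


equivalent: no
D1 (bracket A^-4 + A^4 + 2A^12; 10 crossings at w = -4): V = 2q^-6 + q^-4 + q^-2
V(D2) = q^-1 - 1 + 3q - q^2 + 3q^3 - 2q^4 + q^5  (w +2, c 12, <D> = A^-14 - 2A^-10 + 3A^-6 - A^-2 + 3A^2 - A^6 + A^10)
key observation: 2 classes among 2 diagrams; unequal V(q) rules out equality


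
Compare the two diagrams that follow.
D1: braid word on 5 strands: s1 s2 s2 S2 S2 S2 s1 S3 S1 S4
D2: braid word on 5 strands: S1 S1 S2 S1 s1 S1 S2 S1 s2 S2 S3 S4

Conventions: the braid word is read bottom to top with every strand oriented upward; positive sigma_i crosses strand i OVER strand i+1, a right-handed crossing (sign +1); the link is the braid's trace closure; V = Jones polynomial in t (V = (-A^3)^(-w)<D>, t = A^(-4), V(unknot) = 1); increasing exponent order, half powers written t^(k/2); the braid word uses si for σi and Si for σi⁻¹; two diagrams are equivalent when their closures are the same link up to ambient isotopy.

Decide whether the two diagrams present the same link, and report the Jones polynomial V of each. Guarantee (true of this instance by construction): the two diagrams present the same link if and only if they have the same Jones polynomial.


same link: no
V(D1) = 1  [10 crossings, <D> = A^-6, w = -2]
V(D2) = -t^-7 + t^-6 - t^-5 + t^-4 + t^-2  [12 crossings, <D> = A^-16 + A^-8 - A^-4 + 1 - A^4, w = -8]
insight: V(t) takes 2 values over 2 diagrams, fixing the grouping


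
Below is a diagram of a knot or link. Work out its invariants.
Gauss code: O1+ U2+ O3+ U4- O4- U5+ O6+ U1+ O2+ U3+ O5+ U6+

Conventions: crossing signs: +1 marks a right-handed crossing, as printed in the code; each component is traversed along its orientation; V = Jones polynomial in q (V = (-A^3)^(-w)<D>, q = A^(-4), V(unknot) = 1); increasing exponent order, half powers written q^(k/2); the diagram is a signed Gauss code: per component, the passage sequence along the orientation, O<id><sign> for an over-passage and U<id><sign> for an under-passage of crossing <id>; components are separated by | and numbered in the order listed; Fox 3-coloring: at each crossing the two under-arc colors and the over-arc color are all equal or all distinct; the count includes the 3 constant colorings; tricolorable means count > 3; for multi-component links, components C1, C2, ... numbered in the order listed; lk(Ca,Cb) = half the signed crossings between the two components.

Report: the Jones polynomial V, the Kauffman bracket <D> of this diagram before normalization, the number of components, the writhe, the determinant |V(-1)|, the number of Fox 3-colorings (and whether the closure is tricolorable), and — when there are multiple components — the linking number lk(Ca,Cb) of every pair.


V(q) = q^2 + q^4 - q^5 + q^6 - q^7
bracket: -A^-16 + A^-12 - A^-8 + A^-4 + A^4, w = +4
1 component, writhe +4, over 6 crossings
det 5, colorings 3 of 3^6 — not tricolorable
observation: det 5 = |V(-1)|; not divisible by 3, so not tricolorable


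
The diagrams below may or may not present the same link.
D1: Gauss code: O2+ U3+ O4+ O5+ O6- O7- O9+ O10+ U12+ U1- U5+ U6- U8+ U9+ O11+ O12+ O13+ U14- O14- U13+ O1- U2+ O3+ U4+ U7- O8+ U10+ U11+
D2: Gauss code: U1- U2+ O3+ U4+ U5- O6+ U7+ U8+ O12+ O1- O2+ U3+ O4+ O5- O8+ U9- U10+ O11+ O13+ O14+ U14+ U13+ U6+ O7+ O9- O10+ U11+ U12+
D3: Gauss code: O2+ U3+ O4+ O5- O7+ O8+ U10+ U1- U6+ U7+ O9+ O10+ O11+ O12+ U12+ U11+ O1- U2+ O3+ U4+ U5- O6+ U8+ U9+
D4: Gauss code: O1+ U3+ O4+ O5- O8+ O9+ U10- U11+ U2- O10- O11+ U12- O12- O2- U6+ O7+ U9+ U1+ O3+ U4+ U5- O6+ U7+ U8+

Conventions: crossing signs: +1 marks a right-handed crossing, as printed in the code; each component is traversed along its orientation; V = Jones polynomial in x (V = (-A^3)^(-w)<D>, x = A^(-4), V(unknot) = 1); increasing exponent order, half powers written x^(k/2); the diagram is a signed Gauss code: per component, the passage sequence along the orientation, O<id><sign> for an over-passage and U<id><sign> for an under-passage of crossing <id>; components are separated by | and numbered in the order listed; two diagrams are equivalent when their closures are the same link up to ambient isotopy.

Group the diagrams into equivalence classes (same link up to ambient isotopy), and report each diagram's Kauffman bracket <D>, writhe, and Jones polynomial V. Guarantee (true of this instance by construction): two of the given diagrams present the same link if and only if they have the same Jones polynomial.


equivalence classes: {D1, D2, D3, D4}
D1 (bracket -A^-10 + A^-6 - A^-2 + A^2 + A^10; 14 crossings at w = +6): V = x^2 + x^4 - x^5 + x^6 - x^7
V(D2) = x^2 + x^4 - x^5 + x^6 - x^7  [14 crossings, <D> = -A^-4 + 1 - A^4 + A^8 + A^16, w = +8]
V(D3) = x^2 + x^4 - x^5 + x^6 - x^7  [12 crossings, <D> = -A^-4 + 1 - A^4 + A^8 + A^16, w = +8]
V(D4) = x^2 + x^4 - x^5 + x^6 - x^7  [12 crossings, <D> = -A^-16 + A^-12 - A^-8 + A^-4 + A^4, w = +4]
key observation: all 4 diagrams share one V(x), hence one class


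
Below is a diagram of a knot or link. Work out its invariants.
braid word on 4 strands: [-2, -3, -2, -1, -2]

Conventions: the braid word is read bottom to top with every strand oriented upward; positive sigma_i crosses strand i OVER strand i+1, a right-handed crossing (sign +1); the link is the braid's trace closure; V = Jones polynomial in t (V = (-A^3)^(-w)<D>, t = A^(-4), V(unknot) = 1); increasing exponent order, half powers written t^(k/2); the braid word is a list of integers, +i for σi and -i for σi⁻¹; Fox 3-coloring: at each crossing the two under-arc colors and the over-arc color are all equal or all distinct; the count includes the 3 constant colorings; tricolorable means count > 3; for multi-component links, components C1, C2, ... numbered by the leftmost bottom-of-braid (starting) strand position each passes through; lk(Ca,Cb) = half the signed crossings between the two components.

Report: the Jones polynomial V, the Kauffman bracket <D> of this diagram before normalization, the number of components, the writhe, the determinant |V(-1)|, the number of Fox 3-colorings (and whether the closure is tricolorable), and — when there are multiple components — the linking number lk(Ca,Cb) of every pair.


V(t) = -t^-4 + t^-3 + t^-1
bracket: -A^-11 - A^-3 + A, w = -5
1 component, writhe -5, over 5 crossings
det 3, colorings 9 of 3^5 — tricolorable
observation: |V(-1)| = 3: so tricolorable, since 3 divides 3


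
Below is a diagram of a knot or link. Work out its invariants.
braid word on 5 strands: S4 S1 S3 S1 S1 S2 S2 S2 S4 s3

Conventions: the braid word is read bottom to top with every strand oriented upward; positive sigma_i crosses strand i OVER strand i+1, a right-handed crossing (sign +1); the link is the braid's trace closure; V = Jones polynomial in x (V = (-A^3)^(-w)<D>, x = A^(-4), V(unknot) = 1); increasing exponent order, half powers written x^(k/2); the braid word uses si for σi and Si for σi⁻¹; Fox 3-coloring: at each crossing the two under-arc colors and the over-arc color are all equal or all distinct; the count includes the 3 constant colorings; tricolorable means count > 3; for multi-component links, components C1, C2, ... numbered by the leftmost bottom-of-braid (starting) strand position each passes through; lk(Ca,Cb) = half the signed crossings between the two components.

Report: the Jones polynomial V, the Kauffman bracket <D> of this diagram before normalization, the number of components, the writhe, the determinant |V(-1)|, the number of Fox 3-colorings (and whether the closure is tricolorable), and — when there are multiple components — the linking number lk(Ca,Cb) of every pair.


V(x) = x^-8 - 2x^-7 + x^-6 - 2x^-5 + 2x^-4 + x^-2
bracket: A^-16 + 2A^-8 - 2A^-4 + 1 - 2A^4 + A^8, w = -8
1 component, writhe -8, over 10 crossings
det 9, colorings 27 of 3^10 — tricolorable
observation: the span of V is 6, forcing >= 6 crossings in any diagram


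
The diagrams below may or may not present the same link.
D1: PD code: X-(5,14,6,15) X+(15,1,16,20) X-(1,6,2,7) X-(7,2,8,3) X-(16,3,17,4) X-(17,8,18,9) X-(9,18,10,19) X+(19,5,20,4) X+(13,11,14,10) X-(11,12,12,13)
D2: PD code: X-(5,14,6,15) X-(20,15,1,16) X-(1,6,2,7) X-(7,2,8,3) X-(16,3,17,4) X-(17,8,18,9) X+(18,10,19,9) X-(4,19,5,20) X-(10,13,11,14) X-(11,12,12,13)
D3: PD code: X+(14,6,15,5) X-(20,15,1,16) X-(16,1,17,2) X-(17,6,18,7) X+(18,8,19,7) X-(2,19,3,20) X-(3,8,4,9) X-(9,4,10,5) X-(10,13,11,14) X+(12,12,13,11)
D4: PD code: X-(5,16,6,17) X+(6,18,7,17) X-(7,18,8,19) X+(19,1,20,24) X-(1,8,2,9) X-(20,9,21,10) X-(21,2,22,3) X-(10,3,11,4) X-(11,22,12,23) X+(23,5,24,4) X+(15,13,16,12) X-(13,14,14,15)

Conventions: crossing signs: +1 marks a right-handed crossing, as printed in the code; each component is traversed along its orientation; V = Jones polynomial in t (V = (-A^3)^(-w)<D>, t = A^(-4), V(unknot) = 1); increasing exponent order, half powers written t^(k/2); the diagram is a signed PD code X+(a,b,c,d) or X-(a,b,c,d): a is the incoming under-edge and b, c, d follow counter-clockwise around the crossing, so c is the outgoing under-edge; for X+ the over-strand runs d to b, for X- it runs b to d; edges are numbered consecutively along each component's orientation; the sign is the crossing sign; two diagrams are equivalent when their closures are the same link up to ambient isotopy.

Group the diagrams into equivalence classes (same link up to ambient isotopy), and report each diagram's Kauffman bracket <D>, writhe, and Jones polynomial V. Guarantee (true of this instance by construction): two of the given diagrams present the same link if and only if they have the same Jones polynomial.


classes: {D1, D4} | {D2} | {D3}
V(D1) = -t^-6 + t^-5 - t^-4 + 2t^-3 - t^-2 + t^-1  [10 crossings, <D> = A^-8 - A^-4 + 2 - A^4 + A^8 - A^12, w = -4]
V(D2) = -t^-7 + t^-6 - t^-5 + t^-4 + t^-2  [10 crossings, <D> = A^-16 + A^-8 - A^-4 + 1 - A^4, w = -8]
V(D3) = -t^-4 + t^-3 + t^-1  [10 crossings, <D> = A^-8 + 1 - A^4, w = -4]
V(D4) = -t^-6 + t^-5 - t^-4 + 2t^-3 - t^-2 + t^-1  [12 crossings, <D> = A^-8 - A^-4 + 2 - A^4 + A^8 - A^12, w = -4]
note: 3 values of V(t) split the 4 diagrams


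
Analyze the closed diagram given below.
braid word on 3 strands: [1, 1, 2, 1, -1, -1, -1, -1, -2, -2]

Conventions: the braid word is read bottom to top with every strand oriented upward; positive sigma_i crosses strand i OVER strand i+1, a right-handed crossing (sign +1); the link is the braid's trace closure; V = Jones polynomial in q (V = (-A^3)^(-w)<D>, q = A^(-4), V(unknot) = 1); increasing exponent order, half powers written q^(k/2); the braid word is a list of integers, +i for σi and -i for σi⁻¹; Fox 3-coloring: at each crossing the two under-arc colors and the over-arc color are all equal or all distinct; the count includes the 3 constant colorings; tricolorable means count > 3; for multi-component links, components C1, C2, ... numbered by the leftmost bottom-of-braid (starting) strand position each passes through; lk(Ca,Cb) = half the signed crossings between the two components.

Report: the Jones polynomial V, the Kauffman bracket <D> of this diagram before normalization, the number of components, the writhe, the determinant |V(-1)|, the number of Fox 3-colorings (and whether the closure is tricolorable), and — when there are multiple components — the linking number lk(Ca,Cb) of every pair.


V = q^-5 - 2q^-4 + 2q^-3 - 2q^-2 + 2q^-1 - 1 + q
<D> = A^-10 - A^-6 + 2A^-2 - 2A^2 + 2A^6 - 2A^10 + A^14 (w = -2)
1 component over 10 crossings, w = -2
3 Fox colorings among 3^10, |V(-1)| = 11: not tricolorable
why: V spans 6 powers of q: at least 6 crossings in any diagram


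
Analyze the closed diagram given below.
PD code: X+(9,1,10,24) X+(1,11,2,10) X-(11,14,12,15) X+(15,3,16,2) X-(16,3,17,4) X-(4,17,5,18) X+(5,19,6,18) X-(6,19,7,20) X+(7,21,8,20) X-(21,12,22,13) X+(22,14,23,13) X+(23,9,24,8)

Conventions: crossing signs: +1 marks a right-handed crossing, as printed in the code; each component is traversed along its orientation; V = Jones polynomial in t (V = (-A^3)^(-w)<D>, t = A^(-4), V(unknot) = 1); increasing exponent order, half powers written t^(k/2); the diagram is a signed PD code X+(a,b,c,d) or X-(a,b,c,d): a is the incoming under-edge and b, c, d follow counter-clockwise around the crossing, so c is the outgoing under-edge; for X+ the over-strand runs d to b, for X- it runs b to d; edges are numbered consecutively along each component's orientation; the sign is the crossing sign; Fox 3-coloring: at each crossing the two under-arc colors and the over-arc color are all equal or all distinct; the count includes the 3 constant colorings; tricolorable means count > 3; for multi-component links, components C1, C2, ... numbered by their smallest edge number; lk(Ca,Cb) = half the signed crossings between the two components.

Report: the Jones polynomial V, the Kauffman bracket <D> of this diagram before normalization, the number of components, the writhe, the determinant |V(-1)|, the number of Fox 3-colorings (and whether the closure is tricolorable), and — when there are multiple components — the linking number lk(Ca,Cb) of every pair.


V = t + t^3 - t^4
<D> = -A^-10 + A^-6 + A^2 (w = +2)
1 component over 12 crossings, w = +2
9 Fox colorings among 3^12, |V(-1)| = 3: tricolorable
why: the span of V is 3, forcing >= 3 crossings in any diagram
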